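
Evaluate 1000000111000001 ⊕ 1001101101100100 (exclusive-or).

XOR: 1 when bits differ
  1000000111000001
^ 1001101101100100
------------------
  0001101010100101
Decimal: 33217 ^ 39780 = 6821



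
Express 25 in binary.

Using repeated division by 2:
25 ÷ 2 = 12 remainder 1
12 ÷ 2 = 6 remainder 0
6 ÷ 2 = 3 remainder 0
3 ÷ 2 = 1 remainder 1
1 ÷ 2 = 0 remainder 1
Reading remainders bottom to top: 11001



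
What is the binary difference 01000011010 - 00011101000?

Method 1 - Direct subtraction (column by column from the right: bit − bit − borrow-in; if negative, add 2 and borrow 1 from the next column):
borrow: 01111000000
        01000011010
-       00011101000
-------------------
        00100110010

Method 2 - Add two's complement:
Two's complement of 00011101000: invert → 11100010111, add 1 → 11100011000
  01000011010
+ 11100011000
-------------
 100100110010  (end carry out of the top bit = 1)
Discarding the end carry: 00100110010
Decimal check:
  01000011010 = 512 + 16 + 8 + 2 = 538
  00011101000 = 128 + 64 + 32 + 8 = 232
  538 - 232 = 306, and 00100110010 = 256 + 32 + 16 + 2 = 306 ✓



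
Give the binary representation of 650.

Using repeated division by 2:
650 ÷ 2 = 325 remainder 0
325 ÷ 2 = 162 remainder 1
162 ÷ 2 = 81 remainder 0
81 ÷ 2 = 40 remainder 1
40 ÷ 2 = 20 remainder 0
20 ÷ 2 = 10 remainder 0
10 ÷ 2 = 5 remainder 0
5 ÷ 2 = 2 remainder 1
2 ÷ 2 = 1 remainder 0
1 ÷ 2 = 0 remainder 1
Reading remainders bottom to top: 1010001010



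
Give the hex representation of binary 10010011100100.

Group into 4-bit nibbles from right:
  0010 = 2
  0100 = 4
  1110 = E
  0100 = 4
Result: 24E4



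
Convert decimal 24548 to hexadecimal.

Using repeated division by 16 (digits 10–15 are A–F):
24548 ÷ 16 = 1534 remainder 4
1534 ÷ 16 = 95 remainder 14 (E)
95 ÷ 16 = 5 remainder 15 (F)
5 ÷ 16 = 0 remainder 5
Reading remainders bottom to top: 5FE4



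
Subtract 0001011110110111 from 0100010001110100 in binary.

Method 1 - Direct subtraction (column by column from the right: bit − bit − borrow-in; if negative, add 2 and borrow 1 from the next column):
borrow: 0111111101111110
        0100010001110100
-       0001011110110111
------------------------
        0010110010111101

Method 2 - Add two's complement:
Two's complement of 0001011110110111: invert → 1110100001001000, add 1 → 1110100001001001
  0100010001110100
+ 1110100001001001
------------------
 10010110010111101  (end carry out of the top bit = 1)
Discarding the end carry: 0010110010111101
Decimal check:
  0100010001110100 = 16384 + 1024 + 64 + 32 + 16 + 4 = 17524
  0001011110110111 = 4096 + 1024 + 512 + 256 + 128 + 32 + 16 + 4 + 2 + 1 = 6071
  17524 - 6071 = 11453, and 0010110010111101 = 8192 + 2048 + 1024 + 128 + 32 + 16 + 8 + 4 + 1 = 11453 ✓



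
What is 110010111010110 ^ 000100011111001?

XOR: 1 when bits differ
  110010111010110
^ 000100011111001
-----------------
  110110100101111
Decimal: 26070 ^ 2297 = 27951



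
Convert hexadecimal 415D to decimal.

Expand by place value (powers of 16):
Digit values: D = 13
415D = 4 × 16^3 + 1 × 16^2 + 5 × 16^1 + 13 × 16^0
= 4 × 4096 + 1 × 256 + 5 × 16 + 13 × 1
= 16384 + 256 + 80 + 13
= 16733



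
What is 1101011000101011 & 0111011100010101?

AND: 1 only when both bits are 1
  1101011000101011
& 0111011100010101
------------------
  0101011000000001
Decimal: 54827 & 30485 = 22017



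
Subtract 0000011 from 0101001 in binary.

Method 1 - Direct subtraction (column by column from the right: bit − bit − borrow-in; if negative, add 2 and borrow 1 from the next column):
borrow: 0001100
        0101001
-       0000011
---------------
        0100110

Method 2 - Add two's complement:
Two's complement of 0000011: invert → 1111100, add 1 → 1111101
  0101001
+ 1111101
---------
 10100110  (end carry out of the top bit = 1)
Discarding the end carry: 0100110
Decimal check:
  0101001 = 32 + 8 + 1 = 41
  0000011 = 2 + 1 = 3
  41 - 3 = 38, and 0100110 = 32 + 4 + 2 = 38 ✓



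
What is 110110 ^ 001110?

XOR: 1 when bits differ
  110110
^ 001110
--------
  111000
Decimal: 54 ^ 14 = 56



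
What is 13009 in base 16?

Using repeated division by 16 (digits 10–15 are A–F):
13009 ÷ 16 = 813 remainder 1
813 ÷ 16 = 50 remainder 13 (D)
50 ÷ 16 = 3 remainder 2
3 ÷ 16 = 0 remainder 3
Reading remainders bottom to top: 32D1



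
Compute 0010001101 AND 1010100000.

AND: 1 only when both bits are 1
  0010001101
& 1010100000
------------
  0010000000
Decimal: 141 & 672 = 128



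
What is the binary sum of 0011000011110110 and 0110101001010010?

Add column by column from the right: bit + bit + carry-in; write the sum mod 2, carry 1 when the sum is 2 or 3.
carry:  1100000111101100
        0011000011110110
+       0110101001010010
------------------------
       01001101101001000
(the carry out of the leftmost column, 0, becomes the leading bit)
Decimal check:
  0011000011110110 = 8192 + 4096 + 128 + 64 + 32 + 16 + 4 + 2 = 12534
  0110101001010010 = 16384 + 8192 + 2048 + 512 + 64 + 16 + 2 = 27218
  12534 + 27218 = 39752, and 01001101101001000 = 32768 + 4096 + 2048 + 512 + 256 + 64 + 8 = 39752 ✓



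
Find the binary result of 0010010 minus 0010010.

Method 1 - Direct subtraction (column by column from the right: bit − bit − borrow-in; if negative, add 2 and borrow 1 from the next column):
borrow: 0000000
        0010010
-       0010010
---------------
        0000000

Method 2 - Add two's complement:
Two's complement of 0010010: invert → 1101101, add 1 → 1101110
  0010010
+ 1101110
---------
 10000000  (end carry out of the top bit = 1)
Discarding the end carry: 0000000
Decimal check:
  0010010 = 16 + 2 = 18
  0010010 = 16 + 2 = 18
  18 - 18 = 0, and 0000000 = 0 ✓



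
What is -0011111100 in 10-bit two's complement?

Original: 0011111100
Step 1 - Invert all bits: 1100000011
Step 2 - Add 1: 1100000100
Verification: 0011111100 + 1100000100 = 10000000000; discarding the end carry (carry out of the top bit) leaves the 10-bit value 0000000000, as required for x + (-x)



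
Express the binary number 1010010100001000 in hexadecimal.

Group into 4-bit nibbles from right:
  1010 = A
  0101 = 5
  0000 = 0
  1000 = 8
Result: A508



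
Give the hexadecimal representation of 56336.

Using repeated division by 16 (digits 10–15 are A–F):
56336 ÷ 16 = 3521 remainder 0
3521 ÷ 16 = 220 remainder 1
220 ÷ 16 = 13 remainder 12 (C)
13 ÷ 16 = 0 remainder 13 (D)
Reading remainders bottom to top: DC10



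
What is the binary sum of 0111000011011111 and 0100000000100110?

Add column by column from the right: bit + bit + carry-in; write the sum mod 2, carry 1 when the sum is 2 or 3.
carry:  1000000111111100
        0111000011011111
+       0100000000100110
------------------------
       01011000100000101
(the carry out of the leftmost column, 0, becomes the leading bit)
Decimal check:
  0111000011011111 = 16384 + 8192 + 4096 + 128 + 64 + 16 + 8 + 4 + 2 + 1 = 28895
  0100000000100110 = 16384 + 32 + 4 + 2 = 16422
  28895 + 16422 = 45317, and 01011000100000101 = 32768 + 8192 + 4096 + 256 + 4 + 1 = 45317 ✓



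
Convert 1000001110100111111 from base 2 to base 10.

Sum of powers of 2 for each 1-bit:
2^0 + 2^1 + 2^2 + 2^3 + 2^4 + 2^5 + 2^8 + 2^10 + 2^11 + 2^12 + 2^18
= 1 + 2 + 4 + 8 + 16 + 32 + 256 + 1024 + 2048 + 4096 + 262144
= 269631



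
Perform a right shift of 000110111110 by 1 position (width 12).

Original: 000110111110 (decimal 446)
Shift right by 1 position
Drop the 1 low bit; fill with zero on the left
Result: 000011011111 (decimal 223)
Equivalent: 446 >> 1 = 446 ÷ 2^1 = 223



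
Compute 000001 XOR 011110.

XOR: 1 when bits differ
  000001
^ 011110
--------
  011111
Decimal: 1 ^ 30 = 31



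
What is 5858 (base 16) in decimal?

Expand by place value (powers of 16):
5858 = 5 × 16^3 + 8 × 16^2 + 5 × 16^1 + 8 × 16^0
= 5 × 4096 + 8 × 256 + 5 × 16 + 8 × 1
= 20480 + 2048 + 80 + 8
= 22616



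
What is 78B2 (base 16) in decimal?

Expand by place value (powers of 16):
Digit values: B = 11
78B2 = 7 × 16^3 + 8 × 16^2 + 11 × 16^1 + 2 × 16^0
= 7 × 4096 + 8 × 256 + 11 × 16 + 2 × 1
= 28672 + 2048 + 176 + 2
= 30898



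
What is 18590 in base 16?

Using repeated division by 16 (digits 10–15 are A–F):
18590 ÷ 16 = 1161 remainder 14 (E)
1161 ÷ 16 = 72 remainder 9
72 ÷ 16 = 4 remainder 8
4 ÷ 16 = 0 remainder 4
Reading remainders bottom to top: 489E



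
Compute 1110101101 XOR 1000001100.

XOR: 1 when bits differ
  1110101101
^ 1000001100
------------
  0110100001
Decimal: 941 ^ 524 = 417



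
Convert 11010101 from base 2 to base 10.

Sum of powers of 2 for each 1-bit:
2^0 + 2^2 + 2^4 + 2^6 + 2^7
= 1 + 4 + 16 + 64 + 128
= 213



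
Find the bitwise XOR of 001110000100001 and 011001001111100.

XOR: 1 when bits differ
  001110000100001
^ 011001001111100
-----------------
  010111001011101
Decimal: 7201 ^ 12924 = 11869



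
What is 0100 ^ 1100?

XOR: 1 when bits differ
  0100
^ 1100
------
  1000
Decimal: 4 ^ 12 = 8



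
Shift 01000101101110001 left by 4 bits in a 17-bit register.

Original: 01000101101110001 (decimal 35697)
Shift left by 4 positions
Append 4 zeros on the right and drop the 4 high bits that overflow the 17-bit width
Result: 01011011100010000 (decimal 46864)
Equivalent: 35697 << 4 = 35697 × 2^4 = 571152, truncated to 17 bits = 46864



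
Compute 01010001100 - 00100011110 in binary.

Method 1 - Direct subtraction (column by column from the right: bit − bit − borrow-in; if negative, add 2 and borrow 1 from the next column):
borrow: 01011111100
        01010001100
-       00100011110
-------------------
        00101101110

Method 2 - Add two's complement:
Two's complement of 00100011110: invert → 11011100001, add 1 → 11011100010
  01010001100
+ 11011100010
-------------
 100101101110  (end carry out of the top bit = 1)
Discarding the end carry: 00101101110
Decimal check:
  01010001100 = 512 + 128 + 8 + 4 = 652
  00100011110 = 256 + 16 + 8 + 4 + 2 = 286
  652 - 286 = 366, and 00101101110 = 256 + 64 + 32 + 8 + 4 + 2 = 366 ✓



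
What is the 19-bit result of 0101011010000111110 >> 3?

Original: 0101011010000111110 (decimal 177214)
Shift right by 3 positions
Drop the 3 low bits; fill with zeros on the left
Result: 0000101011010000111 (decimal 22151)
Equivalent: 177214 >> 3 = 177214 ÷ 2^3 = 22151



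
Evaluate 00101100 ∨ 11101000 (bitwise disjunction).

OR: 1 when either bit is 1
  00101100
| 11101000
----------
  11101100
Decimal: 44 | 232 = 236



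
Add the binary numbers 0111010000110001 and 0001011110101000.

Add column by column from the right: bit + bit + carry-in; write the sum mod 2, carry 1 when the sum is 2 or 3.
carry:  1110100001000000
        0111010000110001
+       0001011110101000
------------------------
       01000101111011001
(the carry out of the leftmost column, 0, becomes the leading bit)
Decimal check:
  0111010000110001 = 16384 + 8192 + 4096 + 1024 + 32 + 16 + 1 = 29745
  0001011110101000 = 4096 + 1024 + 512 + 256 + 128 + 32 + 8 = 6056
  29745 + 6056 = 35801, and 01000101111011001 = 32768 + 2048 + 512 + 256 + 128 + 64 + 16 + 8 + 1 = 35801 ✓



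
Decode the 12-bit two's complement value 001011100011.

Binary: 001011100011
Sign bit: 0 (non-negative)
Read directly as an unsigned value:
001011100011 = 512 + 128 + 64 + 32 + 2 + 1 = 739
Value: 739



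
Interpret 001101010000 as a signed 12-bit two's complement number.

Binary: 001101010000
Sign bit: 0 (non-negative)
Read directly as an unsigned value:
001101010000 = 512 + 256 + 64 + 16 = 848
Value: 848



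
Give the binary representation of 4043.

Using repeated division by 2:
4043 ÷ 2 = 2021 remainder 1
2021 ÷ 2 = 1010 remainder 1
1010 ÷ 2 = 505 remainder 0
505 ÷ 2 = 252 remainder 1
252 ÷ 2 = 126 remainder 0
126 ÷ 2 = 63 remainder 0
63 ÷ 2 = 31 remainder 1
31 ÷ 2 = 15 remainder 1
15 ÷ 2 = 7 remainder 1
7 ÷ 2 = 3 remainder 1
3 ÷ 2 = 1 remainder 1
1 ÷ 2 = 0 remainder 1
Reading remainders bottom to top: 111111001011



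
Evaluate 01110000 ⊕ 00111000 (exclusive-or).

XOR: 1 when bits differ
  01110000
^ 00111000
----------
  01001000
Decimal: 112 ^ 56 = 72



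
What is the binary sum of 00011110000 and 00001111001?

Add column by column from the right: bit + bit + carry-in; write the sum mod 2, carry 1 when the sum is 2 or 3.
carry:  00111100000
        00011110000
+       00001111001
-------------------
       000101101001
(the carry out of the leftmost column, 0, becomes the leading bit)
Decimal check:
  00011110000 = 128 + 64 + 32 + 16 = 240
  00001111001 = 64 + 32 + 16 + 8 + 1 = 121
  240 + 121 = 361, and 000101101001 = 256 + 64 + 32 + 8 + 1 = 361 ✓



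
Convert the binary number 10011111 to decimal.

Sum of powers of 2 for each 1-bit:
2^0 + 2^1 + 2^2 + 2^3 + 2^4 + 2^7
= 1 + 2 + 4 + 8 + 16 + 128
= 159



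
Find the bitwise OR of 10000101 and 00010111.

OR: 1 when either bit is 1
  10000101
| 00010111
----------
  10010111
Decimal: 133 | 23 = 151



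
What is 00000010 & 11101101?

AND: 1 only when both bits are 1
  00000010
& 11101101
----------
  00000000
Decimal: 2 & 237 = 0



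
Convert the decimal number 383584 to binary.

Using repeated division by 2:
383584 ÷ 2 = 191792 remainder 0
191792 ÷ 2 = 95896 remainder 0
95896 ÷ 2 = 47948 remainder 0
47948 ÷ 2 = 23974 remainder 0
23974 ÷ 2 = 11987 remainder 0
11987 ÷ 2 = 5993 remainder 1
5993 ÷ 2 = 2996 remainder 1
2996 ÷ 2 = 1498 remainder 0
1498 ÷ 2 = 749 remainder 0
749 ÷ 2 = 374 remainder 1
374 ÷ 2 = 187 remainder 0
187 ÷ 2 = 93 remainder 1
93 ÷ 2 = 46 remainder 1
46 ÷ 2 = 23 remainder 0
23 ÷ 2 = 11 remainder 1
11 ÷ 2 = 5 remainder 1
5 ÷ 2 = 2 remainder 1
2 ÷ 2 = 1 remainder 0
1 ÷ 2 = 0 remainder 1
Reading remainders bottom to top: 1011101101001100000



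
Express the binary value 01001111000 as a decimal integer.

Sum of powers of 2 for each 1-bit:
2^3 + 2^4 + 2^5 + 2^6 + 2^9
= 8 + 16 + 32 + 64 + 512
= 632



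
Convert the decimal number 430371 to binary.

Using repeated division by 2:
430371 ÷ 2 = 215185 remainder 1
215185 ÷ 2 = 107592 remainder 1
107592 ÷ 2 = 53796 remainder 0
53796 ÷ 2 = 26898 remainder 0
26898 ÷ 2 = 13449 remainder 0
13449 ÷ 2 = 6724 remainder 1
6724 ÷ 2 = 3362 remainder 0
3362 ÷ 2 = 1681 remainder 0
1681 ÷ 2 = 840 remainder 1
840 ÷ 2 = 420 remainder 0
420 ÷ 2 = 210 remainder 0
210 ÷ 2 = 105 remainder 0
105 ÷ 2 = 52 remainder 1
52 ÷ 2 = 26 remainder 0
26 ÷ 2 = 13 remainder 0
13 ÷ 2 = 6 remainder 1
6 ÷ 2 = 3 remainder 0
3 ÷ 2 = 1 remainder 1
1 ÷ 2 = 0 remainder 1
Reading remainders bottom to top: 1101001000100100011



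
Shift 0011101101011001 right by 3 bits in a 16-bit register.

Original: 0011101101011001 (decimal 15193)
Shift right by 3 positions
Drop the 3 low bits; fill with zeros on the left
Result: 0000011101101011 (decimal 1899)
Equivalent: 15193 >> 3 = 15193 ÷ 2^3 = 1899



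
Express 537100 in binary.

Using repeated division by 2:
537100 ÷ 2 = 268550 remainder 0
268550 ÷ 2 = 134275 remainder 0
134275 ÷ 2 = 67137 remainder 1
67137 ÷ 2 = 33568 remainder 1
33568 ÷ 2 = 16784 remainder 0
16784 ÷ 2 = 8392 remainder 0
8392 ÷ 2 = 4196 remainder 0
4196 ÷ 2 = 2098 remainder 0
2098 ÷ 2 = 1049 remainder 0
1049 ÷ 2 = 524 remainder 1
524 ÷ 2 = 262 remainder 0
262 ÷ 2 = 131 remainder 0
131 ÷ 2 = 65 remainder 1
65 ÷ 2 = 32 remainder 1
32 ÷ 2 = 16 remainder 0
16 ÷ 2 = 8 remainder 0
8 ÷ 2 = 4 remainder 0
4 ÷ 2 = 2 remainder 0
2 ÷ 2 = 1 remainder 0
1 ÷ 2 = 0 remainder 1
Reading remainders bottom to top: 10000011001000001100



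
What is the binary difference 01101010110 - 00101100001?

Method 1 - Direct subtraction (column by column from the right: bit − bit − borrow-in; if negative, add 2 and borrow 1 from the next column):
borrow: 01111000010
        01101010110
-       00101100001
-------------------
        00111110101

Method 2 - Add two's complement:
Two's complement of 00101100001: invert → 11010011110, add 1 → 11010011111
  01101010110
+ 11010011111
-------------
 100111110101  (end carry out of the top bit = 1)
Discarding the end carry: 00111110101
Decimal check:
  01101010110 = 512 + 256 + 64 + 16 + 4 + 2 = 854
  00101100001 = 256 + 64 + 32 + 1 = 353
  854 - 353 = 501, and 00111110101 = 256 + 128 + 64 + 32 + 16 + 4 + 1 = 501 ✓



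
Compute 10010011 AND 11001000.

AND: 1 only when both bits are 1
  10010011
& 11001000
----------
  10000000
Decimal: 147 & 200 = 128



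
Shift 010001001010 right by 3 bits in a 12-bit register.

Original: 010001001010 (decimal 1098)
Shift right by 3 positions
Drop the 3 low bits; fill with zeros on the left
Result: 000010001001 (decimal 137)
Equivalent: 1098 >> 3 = 1098 ÷ 2^3 = 137



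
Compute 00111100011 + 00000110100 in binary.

Add column by column from the right: bit + bit + carry-in; write the sum mod 2, carry 1 when the sum is 2 or 3.
carry:  01111000000
        00111100011
+       00000110100
-------------------
       001000010111
(the carry out of the leftmost column, 0, becomes the leading bit)
Decimal check:
  00111100011 = 256 + 128 + 64 + 32 + 2 + 1 = 483
  00000110100 = 32 + 16 + 4 = 52
  483 + 52 = 535, and 001000010111 = 512 + 16 + 4 + 2 + 1 = 535 ✓



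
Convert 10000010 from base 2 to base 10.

Sum of powers of 2 for each 1-bit:
2^1 + 2^7
= 2 + 128
= 130



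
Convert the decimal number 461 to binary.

Using repeated division by 2:
461 ÷ 2 = 230 remainder 1
230 ÷ 2 = 115 remainder 0
115 ÷ 2 = 57 remainder 1
57 ÷ 2 = 28 remainder 1
28 ÷ 2 = 14 remainder 0
14 ÷ 2 = 7 remainder 0
7 ÷ 2 = 3 remainder 1
3 ÷ 2 = 1 remainder 1
1 ÷ 2 = 0 remainder 1
Reading remainders bottom to top: 111001101



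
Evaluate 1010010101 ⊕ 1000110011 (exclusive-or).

XOR: 1 when bits differ
  1010010101
^ 1000110011
------------
  0010100110
Decimal: 661 ^ 563 = 166



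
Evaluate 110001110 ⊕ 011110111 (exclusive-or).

XOR: 1 when bits differ
  110001110
^ 011110111
-----------
  101111001
Decimal: 398 ^ 247 = 377



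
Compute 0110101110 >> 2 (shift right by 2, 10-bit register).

Original: 0110101110 (decimal 430)
Shift right by 2 positions
Drop the 2 low bits; fill with zeros on the left
Result: 0001101011 (decimal 107)
Equivalent: 430 >> 2 = 430 ÷ 2^2 = 107



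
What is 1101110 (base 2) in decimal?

Sum of powers of 2 for each 1-bit:
2^1 + 2^2 + 2^3 + 2^5 + 2^6
= 2 + 4 + 8 + 32 + 64
= 110



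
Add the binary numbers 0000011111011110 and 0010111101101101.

Add column by column from the right: bit + bit + carry-in; write the sum mod 2, carry 1 when the sum is 2 or 3.
carry:  0001111111111000
        0000011111011110
+       0010111101101101
------------------------
       00011011101001011
(the carry out of the leftmost column, 0, becomes the leading bit)
Decimal check:
  0000011111011110 = 1024 + 512 + 256 + 128 + 64 + 16 + 8 + 4 + 2 = 2014
  0010111101101101 = 8192 + 2048 + 1024 + 512 + 256 + 64 + 32 + 8 + 4 + 1 = 12141
  2014 + 12141 = 14155, and 00011011101001011 = 8192 + 4096 + 1024 + 512 + 256 + 64 + 8 + 2 + 1 = 14155 ✓



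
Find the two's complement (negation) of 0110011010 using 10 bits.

Original: 0110011010
Step 1 - Invert all bits: 1001100101
Step 2 - Add 1: 1001100110
Verification: 0110011010 + 1001100110 = 10000000000; discarding the end carry (carry out of the top bit) leaves the 10-bit value 0000000000, as required for x + (-x)



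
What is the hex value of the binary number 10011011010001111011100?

Group into 4-bit nibbles from right:
  0100 = 4
  1101 = D
  1010 = A
  0011 = 3
  1101 = D
  1100 = C
Result: 4DA3DC



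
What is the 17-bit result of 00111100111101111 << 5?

Original: 00111100111101111 (decimal 31215)
Shift left by 5 positions
Append 5 zeros on the right and drop the 5 high bits that overflow the 17-bit width
Result: 10011110111100000 (decimal 81376)
Equivalent: 31215 << 5 = 31215 × 2^5 = 998880, truncated to 17 bits = 81376



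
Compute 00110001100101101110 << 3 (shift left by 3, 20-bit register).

Original: 00110001100101101110 (decimal 203118)
Shift left by 3 positions
Append 3 zeros on the right and drop the 3 high bits that overflow the 20-bit width
Result: 10001100101101110000 (decimal 576368)
Equivalent: 203118 << 3 = 203118 × 2^3 = 1624944, truncated to 20 bits = 576368



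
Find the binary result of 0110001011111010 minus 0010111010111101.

Method 1 - Direct subtraction (column by column from the right: bit − bit − borrow-in; if negative, add 2 and borrow 1 from the next column):
borrow: 0111100001111010
        0110001011111010
-       0010111010111101
------------------------
        0011010000111101

Method 2 - Add two's complement:
Two's complement of 0010111010111101: invert → 1101000101000010, add 1 → 1101000101000011
  0110001011111010
+ 1101000101000011
------------------
 10011010000111101  (end carry out of the top bit = 1)
Discarding the end carry: 0011010000111101
Decimal check:
  0110001011111010 = 16384 + 8192 + 512 + 128 + 64 + 32 + 16 + 8 + 2 = 25338
  0010111010111101 = 8192 + 2048 + 1024 + 512 + 128 + 32 + 16 + 8 + 4 + 1 = 11965
  25338 - 11965 = 13373, and 0011010000111101 = 8192 + 4096 + 1024 + 32 + 16 + 8 + 4 + 1 = 13373 ✓



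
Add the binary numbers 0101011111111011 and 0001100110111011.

Add column by column from the right: bit + bit + carry-in; write the sum mod 2, carry 1 when the sum is 2 or 3.
carry:  0011111111110110
        0101011111111011
+       0001100110111011
------------------------
       00111000110110110
(the carry out of the leftmost column, 0, becomes the leading bit)
Decimal check:
  0101011111111011 = 16384 + 4096 + 1024 + 512 + 256 + 128 + 64 + 32 + 16 + 8 + 2 + 1 = 22523
  0001100110111011 = 4096 + 2048 + 256 + 128 + 32 + 16 + 8 + 2 + 1 = 6587
  22523 + 6587 = 29110, and 00111000110110110 = 16384 + 8192 + 4096 + 256 + 128 + 32 + 16 + 4 + 2 = 29110 ✓



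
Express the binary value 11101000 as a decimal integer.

Sum of powers of 2 for each 1-bit:
2^3 + 2^5 + 2^6 + 2^7
= 8 + 32 + 64 + 128
= 232



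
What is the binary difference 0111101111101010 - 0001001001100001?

Method 1 - Direct subtraction (column by column from the right: bit − bit − borrow-in; if negative, add 2 and borrow 1 from the next column):
borrow: 0000000000000010
        0111101111101010
-       0001001001100001
------------------------
        0110100110001001

Method 2 - Add two's complement:
Two's complement of 0001001001100001: invert → 1110110110011110, add 1 → 1110110110011111
  0111101111101010
+ 1110110110011111
------------------
 10110100110001001  (end carry out of the top bit = 1)
Discarding the end carry: 0110100110001001
Decimal check:
  0111101111101010 = 16384 + 8192 + 4096 + 2048 + 512 + 256 + 128 + 64 + 32 + 8 + 2 = 31722
  0001001001100001 = 4096 + 512 + 64 + 32 + 1 = 4705
  31722 - 4705 = 27017, and 0110100110001001 = 16384 + 8192 + 2048 + 256 + 128 + 8 + 1 = 27017 ✓



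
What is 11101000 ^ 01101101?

XOR: 1 when bits differ
  11101000
^ 01101101
----------
  10000101
Decimal: 232 ^ 109 = 133



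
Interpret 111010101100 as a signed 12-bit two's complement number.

Binary: 111010101100
Sign bit: 1 (negative)
Invert: 000101010011
Add 1:  000101010100
Magnitude: 000101010100 = 256 + 64 + 16 + 4 = 340
Value: -340



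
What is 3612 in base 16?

Using repeated division by 16 (digits 10–15 are A–F):
3612 ÷ 16 = 225 remainder 12 (C)
225 ÷ 16 = 14 remainder 1
14 ÷ 16 = 0 remainder 14 (E)
Reading remainders bottom to top: E1C



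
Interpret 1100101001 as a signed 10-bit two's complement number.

Binary: 1100101001
Sign bit: 1 (negative)
Invert: 0011010110
Add 1:  0011010111
Magnitude: 0011010111 = 128 + 64 + 16 + 4 + 2 + 1 = 215
Value: -215



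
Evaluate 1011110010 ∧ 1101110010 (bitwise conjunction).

AND: 1 only when both bits are 1
  1011110010
& 1101110010
------------
  1001110010
Decimal: 754 & 882 = 626



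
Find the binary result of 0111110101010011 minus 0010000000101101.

Method 1 - Direct subtraction (column by column from the right: bit − bit − borrow-in; if negative, add 2 and borrow 1 from the next column):
borrow: 0000000001011000
        0111110101010011
-       0010000000101101
------------------------
        0101110100100110

Method 2 - Add two's complement:
Two's complement of 0010000000101101: invert → 1101111111010010, add 1 → 1101111111010011
  0111110101010011
+ 1101111111010011
------------------
 10101110100100110  (end carry out of the top bit = 1)
Discarding the end carry: 0101110100100110
Decimal check:
  0111110101010011 = 16384 + 8192 + 4096 + 2048 + 1024 + 256 + 64 + 16 + 2 + 1 = 32083
  0010000000101101 = 8192 + 32 + 8 + 4 + 1 = 8237
  32083 - 8237 = 23846, and 0101110100100110 = 16384 + 4096 + 2048 + 1024 + 256 + 32 + 4 + 2 = 23846 ✓



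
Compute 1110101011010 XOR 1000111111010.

XOR: 1 when bits differ
  1110101011010
^ 1000111111010
---------------
  0110010100000
Decimal: 7514 ^ 4602 = 3232



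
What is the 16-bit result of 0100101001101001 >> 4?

Original: 0100101001101001 (decimal 19049)
Shift right by 4 positions
Drop the 4 low bits; fill with zeros on the left
Result: 0000010010100110 (decimal 1190)
Equivalent: 19049 >> 4 = 19049 ÷ 2^4 = 1190



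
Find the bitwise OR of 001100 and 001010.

OR: 1 when either bit is 1
  001100
| 001010
--------
  001110
Decimal: 12 | 10 = 14



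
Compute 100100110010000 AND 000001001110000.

AND: 1 only when both bits are 1
  100100110010000
& 000001001110000
-----------------
  000000000010000
Decimal: 18832 & 624 = 16



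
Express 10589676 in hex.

Using repeated division by 16 (digits 10–15 are A–F):
10589676 ÷ 16 = 661854 remainder 12 (C)
661854 ÷ 16 = 41365 remainder 14 (E)
41365 ÷ 16 = 2585 remainder 5
2585 ÷ 16 = 161 remainder 9
161 ÷ 16 = 10 remainder 1
10 ÷ 16 = 0 remainder 10 (A)
Reading remainders bottom to top: A195EC



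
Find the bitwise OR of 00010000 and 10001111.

OR: 1 when either bit is 1
  00010000
| 10001111
----------
  10011111
Decimal: 16 | 143 = 159



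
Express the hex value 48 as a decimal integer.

Expand by place value (powers of 16):
48 = 4 × 16^1 + 8 × 16^0
= 4 × 16 + 8 × 1
= 64 + 8
= 72



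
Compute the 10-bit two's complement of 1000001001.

Original (sign bit 1, negative): 1000001001
Step 1 - Invert all bits: 0111110110
Step 2 - Add 1: 0111110111
Verification: 1000001001 + 0111110111 = 10000000000; discarding the end carry (carry out of the top bit) leaves the 10-bit value 0000000000, as required for x + (-x)



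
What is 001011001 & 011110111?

AND: 1 only when both bits are 1
  001011001
& 011110111
-----------
  001010001
Decimal: 89 & 247 = 81



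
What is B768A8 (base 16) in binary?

Convert each hex digit to 4 bits:
  B = 1011
  7 = 0111
  6 = 0110
  8 = 1000
  A = 1010
  8 = 1000
Concatenate: 101101110110100010101000



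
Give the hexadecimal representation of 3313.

Using repeated division by 16 (digits 10–15 are A–F):
3313 ÷ 16 = 207 remainder 1
207 ÷ 16 = 12 remainder 15 (F)
12 ÷ 16 = 0 remainder 12 (C)
Reading remainders bottom to top: CF1



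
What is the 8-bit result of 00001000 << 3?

Original: 00001000 (decimal 8)
Shift left by 3 positions
Append 3 zeros on the right
Result: 01000000 (decimal 64)
Equivalent: 8 << 3 = 8 × 2^3 = 64



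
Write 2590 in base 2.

Using repeated division by 2:
2590 ÷ 2 = 1295 remainder 0
1295 ÷ 2 = 647 remainder 1
647 ÷ 2 = 323 remainder 1
323 ÷ 2 = 161 remainder 1
161 ÷ 2 = 80 remainder 1
80 ÷ 2 = 40 remainder 0
40 ÷ 2 = 20 remainder 0
20 ÷ 2 = 10 remainder 0
10 ÷ 2 = 5 remainder 0
5 ÷ 2 = 2 remainder 1
2 ÷ 2 = 1 remainder 0
1 ÷ 2 = 0 remainder 1
Reading remainders bottom to top: 101000011110



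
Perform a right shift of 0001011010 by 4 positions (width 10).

Original: 0001011010 (decimal 90)
Shift right by 4 positions
Drop the 4 low bits; fill with zeros on the left
Result: 0000000101 (decimal 5)
Equivalent: 90 >> 4 = 90 ÷ 2^4 = 5



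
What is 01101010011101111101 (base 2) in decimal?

Sum of powers of 2 for each 1-bit:
2^0 + 2^2 + 2^3 + 2^4 + 2^5 + 2^6 + 2^8 + 2^9 + 2^10 + 2^13 + 2^15 + 2^17 + 2^18
= 1 + 4 + 8 + 16 + 32 + 64 + 256 + 512 + 1024 + 8192 + 32768 + 131072 + 262144
= 436093



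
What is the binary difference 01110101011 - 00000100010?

Method 1 - Direct subtraction (column by column from the right: bit − bit − borrow-in; if negative, add 2 and borrow 1 from the next column):
borrow: 00000000000
        01110101011
-       00000100010
-------------------
        01110001001

Method 2 - Add two's complement:
Two's complement of 00000100010: invert → 11111011101, add 1 → 11111011110
  01110101011
+ 11111011110
-------------
 101110001001  (end carry out of the top bit = 1)
Discarding the end carry: 01110001001
Decimal check:
  01110101011 = 512 + 256 + 128 + 32 + 8 + 2 + 1 = 939
  00000100010 = 32 + 2 = 34
  939 - 34 = 905, and 01110001001 = 512 + 256 + 128 + 8 + 1 = 905 ✓



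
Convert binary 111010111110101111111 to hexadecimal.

Group into 4-bit nibbles from right:
  0001 = 1
  1101 = D
  0111 = 7
  1101 = D
  0111 = 7
  1111 = F
Result: 1D7D7F



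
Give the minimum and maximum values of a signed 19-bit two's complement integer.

For 19-bit two's complement:
Minimum: -2^18 = -262144
Maximum: 2^18 - 1 = 262143



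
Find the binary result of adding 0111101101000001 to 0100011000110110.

Add column by column from the right: bit + bit + carry-in; write the sum mod 2, carry 1 when the sum is 2 or 3.
carry:  1111110000000000
        0111101101000001
+       0100011000110110
------------------------
       01100000101110111
(the carry out of the leftmost column, 0, becomes the leading bit)
Decimal check:
  0111101101000001 = 16384 + 8192 + 4096 + 2048 + 512 + 256 + 64 + 1 = 31553
  0100011000110110 = 16384 + 1024 + 512 + 32 + 16 + 4 + 2 = 17974
  31553 + 17974 = 49527, and 01100000101110111 = 32768 + 16384 + 256 + 64 + 32 + 16 + 4 + 2 + 1 = 49527 ✓



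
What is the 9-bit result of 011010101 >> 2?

Original: 011010101 (decimal 213)
Shift right by 2 positions
Drop the 2 low bits; fill with zeros on the left
Result: 000110101 (decimal 53)
Equivalent: 213 >> 2 = 213 ÷ 2^2 = 53



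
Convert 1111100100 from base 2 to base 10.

Sum of powers of 2 for each 1-bit:
2^2 + 2^5 + 2^6 + 2^7 + 2^8 + 2^9
= 4 + 32 + 64 + 128 + 256 + 512
= 996



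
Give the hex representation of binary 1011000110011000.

Group into 4-bit nibbles from right:
  1011 = B
  0001 = 1
  1001 = 9
  1000 = 8
Result: B198



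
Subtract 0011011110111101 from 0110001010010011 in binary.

Method 1 - Direct subtraction (column by column from the right: bit − bit − borrow-in; if negative, add 2 and borrow 1 from the next column):
borrow: 0111111111111000
        0110001010010011
-       0011011110111101
------------------------
        0010101011010110

Method 2 - Add two's complement:
Two's complement of 0011011110111101: invert → 1100100001000010, add 1 → 1100100001000011
  0110001010010011
+ 1100100001000011
------------------
 10010101011010110  (end carry out of the top bit = 1)
Discarding the end carry: 0010101011010110
Decimal check:
  0110001010010011 = 16384 + 8192 + 512 + 128 + 16 + 2 + 1 = 25235
  0011011110111101 = 8192 + 4096 + 1024 + 512 + 256 + 128 + 32 + 16 + 8 + 4 + 1 = 14269
  25235 - 14269 = 10966, and 0010101011010110 = 8192 + 2048 + 512 + 128 + 64 + 16 + 4 + 2 = 10966 ✓



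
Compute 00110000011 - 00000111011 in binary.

Method 1 - Direct subtraction (column by column from the right: bit − bit − borrow-in; if negative, add 2 and borrow 1 from the next column):
borrow: 00011110000
        00110000011
-       00000111011
-------------------
        00101001000

Method 2 - Add two's complement:
Two's complement of 00000111011: invert → 11111000100, add 1 → 11111000101
  00110000011
+ 11111000101
-------------
 100101001000  (end carry out of the top bit = 1)
Discarding the end carry: 00101001000
Decimal check:
  00110000011 = 256 + 128 + 2 + 1 = 387
  00000111011 = 32 + 16 + 8 + 2 + 1 = 59
  387 - 59 = 328, and 00101001000 = 256 + 64 + 8 = 328 ✓



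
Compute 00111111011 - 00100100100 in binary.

Method 1 - Direct subtraction (column by column from the right: bit − bit − borrow-in; if negative, add 2 and borrow 1 from the next column):
borrow: 00000001000
        00111111011
-       00100100100
-------------------
        00011010111

Method 2 - Add two's complement:
Two's complement of 00100100100: invert → 11011011011, add 1 → 11011011100
  00111111011
+ 11011011100
-------------
 100011010111  (end carry out of the top bit = 1)
Discarding the end carry: 00011010111
Decimal check:
  00111111011 = 256 + 128 + 64 + 32 + 16 + 8 + 2 + 1 = 507
  00100100100 = 256 + 32 + 4 = 292
  507 - 292 = 215, and 00011010111 = 128 + 64 + 16 + 4 + 2 + 1 = 215 ✓



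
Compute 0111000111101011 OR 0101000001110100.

OR: 1 when either bit is 1
  0111000111101011
| 0101000001110100
------------------
  0111000111111111
Decimal: 29163 | 20596 = 29183



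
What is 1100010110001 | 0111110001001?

OR: 1 when either bit is 1
  1100010110001
| 0111110001001
---------------
  1111110111001
Decimal: 6321 | 3977 = 8121



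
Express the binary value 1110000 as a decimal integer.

Sum of powers of 2 for each 1-bit:
2^4 + 2^5 + 2^6
= 16 + 32 + 64
= 112



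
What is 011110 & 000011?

AND: 1 only when both bits are 1
  011110
& 000011
--------
  000010
Decimal: 30 & 3 = 2



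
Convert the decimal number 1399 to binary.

Using repeated division by 2:
1399 ÷ 2 = 699 remainder 1
699 ÷ 2 = 349 remainder 1
349 ÷ 2 = 174 remainder 1
174 ÷ 2 = 87 remainder 0
87 ÷ 2 = 43 remainder 1
43 ÷ 2 = 21 remainder 1
21 ÷ 2 = 10 remainder 1
10 ÷ 2 = 5 remainder 0
5 ÷ 2 = 2 remainder 1
2 ÷ 2 = 1 remainder 0
1 ÷ 2 = 0 remainder 1
Reading remainders bottom to top: 10101110111



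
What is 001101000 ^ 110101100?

XOR: 1 when bits differ
  001101000
^ 110101100
-----------
  111000100
Decimal: 104 ^ 428 = 452



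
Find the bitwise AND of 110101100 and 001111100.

AND: 1 only when both bits are 1
  110101100
& 001111100
-----------
  000101100
Decimal: 428 & 124 = 44



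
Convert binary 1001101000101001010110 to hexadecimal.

Group into 4-bit nibbles from right:
  0010 = 2
  0110 = 6
  1000 = 8
  1010 = A
  0101 = 5
  0110 = 6
Result: 268A56



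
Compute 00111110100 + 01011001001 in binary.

Add column by column from the right: bit + bit + carry-in; write the sum mod 2, carry 1 when the sum is 2 or 3.
carry:  11110000000
        00111110100
+       01011001001
-------------------
       010010111101
(the carry out of the leftmost column, 0, becomes the leading bit)
Decimal check:
  00111110100 = 256 + 128 + 64 + 32 + 16 + 4 = 500
  01011001001 = 512 + 128 + 64 + 8 + 1 = 713
  500 + 713 = 1213, and 010010111101 = 1024 + 128 + 32 + 16 + 8 + 4 + 1 = 1213 ✓



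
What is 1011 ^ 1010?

XOR: 1 when bits differ
  1011
^ 1010
------
  0001
Decimal: 11 ^ 10 = 1



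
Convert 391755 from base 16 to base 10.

Expand by place value (powers of 16):
391755 = 3 × 16^5 + 9 × 16^4 + 1 × 16^3 + 7 × 16^2 + 5 × 16^1 + 5 × 16^0
= 3 × 1048576 + 9 × 65536 + 1 × 4096 + 7 × 256 + 5 × 16 + 5 × 1
= 3145728 + 589824 + 4096 + 1792 + 80 + 5
= 3741525



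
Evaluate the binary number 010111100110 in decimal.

Sum of powers of 2 for each 1-bit:
2^1 + 2^2 + 2^5 + 2^6 + 2^7 + 2^8 + 2^10
= 2 + 4 + 32 + 64 + 128 + 256 + 1024
= 1510



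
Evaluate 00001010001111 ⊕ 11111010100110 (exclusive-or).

XOR: 1 when bits differ
  00001010001111
^ 11111010100110
----------------
  11110000101001
Decimal: 655 ^ 16038 = 15401



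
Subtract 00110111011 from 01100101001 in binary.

Method 1 - Direct subtraction (column by column from the right: bit − bit − borrow-in; if negative, add 2 and borrow 1 from the next column):
borrow: 01111111100
        01100101001
-       00110111011
-------------------
        00101101110

Method 2 - Add two's complement:
Two's complement of 00110111011: invert → 11001000100, add 1 → 11001000101
  01100101001
+ 11001000101
-------------
 100101101110  (end carry out of the top bit = 1)
Discarding the end carry: 00101101110
Decimal check:
  01100101001 = 512 + 256 + 32 + 8 + 1 = 809
  00110111011 = 256 + 128 + 32 + 16 + 8 + 2 + 1 = 443
  809 - 443 = 366, and 00101101110 = 256 + 64 + 32 + 8 + 4 + 2 = 366 ✓



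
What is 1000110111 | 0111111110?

OR: 1 when either bit is 1
  1000110111
| 0111111110
------------
  1111111111
Decimal: 567 | 510 = 1023



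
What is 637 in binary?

Using repeated division by 2:
637 ÷ 2 = 318 remainder 1
318 ÷ 2 = 159 remainder 0
159 ÷ 2 = 79 remainder 1
79 ÷ 2 = 39 remainder 1
39 ÷ 2 = 19 remainder 1
19 ÷ 2 = 9 remainder 1
9 ÷ 2 = 4 remainder 1
4 ÷ 2 = 2 remainder 0
2 ÷ 2 = 1 remainder 0
1 ÷ 2 = 0 remainder 1
Reading remainders bottom to top: 1001111101



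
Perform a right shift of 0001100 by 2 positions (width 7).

Original: 0001100 (decimal 12)
Shift right by 2 positions
Drop the 2 low bits; fill with zeros on the left
Result: 0000011 (decimal 3)
Equivalent: 12 >> 2 = 12 ÷ 2^2 = 3



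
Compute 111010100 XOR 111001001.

XOR: 1 when bits differ
  111010100
^ 111001001
-----------
  000011101
Decimal: 468 ^ 457 = 29



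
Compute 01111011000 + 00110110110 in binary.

Add column by column from the right: bit + bit + carry-in; write the sum mod 2, carry 1 when the sum is 2 or 3.
carry:  11111100000
        01111011000
+       00110110110
-------------------
       010110001110
(the carry out of the leftmost column, 0, becomes the leading bit)
Decimal check:
  01111011000 = 512 + 256 + 128 + 64 + 16 + 8 = 984
  00110110110 = 256 + 128 + 32 + 16 + 4 + 2 = 438
  984 + 438 = 1422, and 010110001110 = 1024 + 256 + 128 + 8 + 4 + 2 = 1422 ✓



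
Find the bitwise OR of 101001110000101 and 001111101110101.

OR: 1 when either bit is 1
  101001110000101
| 001111101110101
-----------------
  101111111110101
Decimal: 21381 | 8053 = 24565



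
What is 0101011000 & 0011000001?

AND: 1 only when both bits are 1
  0101011000
& 0011000001
------------
  0001000000
Decimal: 344 & 193 = 64



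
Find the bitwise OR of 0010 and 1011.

OR: 1 when either bit is 1
  0010
| 1011
------
  1011
Decimal: 2 | 11 = 11



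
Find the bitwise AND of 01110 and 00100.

AND: 1 only when both bits are 1
  01110
& 00100
-------
  00100
Decimal: 14 & 4 = 4



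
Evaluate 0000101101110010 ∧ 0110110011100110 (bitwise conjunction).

AND: 1 only when both bits are 1
  0000101101110010
& 0110110011100110
------------------
  0000100001100010
Decimal: 2930 & 27878 = 2146



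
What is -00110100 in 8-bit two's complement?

Original: 00110100
Step 1 - Invert all bits: 11001011
Step 2 - Add 1: 11001100
Verification: 00110100 + 11001100 = 100000000; discarding the end carry (carry out of the top bit) leaves the 8-bit value 00000000, as required for x + (-x)



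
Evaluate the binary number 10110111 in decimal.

Sum of powers of 2 for each 1-bit:
2^0 + 2^1 + 2^2 + 2^4 + 2^5 + 2^7
= 1 + 2 + 4 + 16 + 32 + 128
= 183



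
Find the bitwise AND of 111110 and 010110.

AND: 1 only when both bits are 1
  111110
& 010110
--------
  010110
Decimal: 62 & 22 = 22



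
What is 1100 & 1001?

AND: 1 only when both bits are 1
  1100
& 1001
------
  1000
Decimal: 12 & 9 = 8



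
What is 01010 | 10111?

OR: 1 when either bit is 1
  01010
| 10111
-------
  11111
Decimal: 10 | 23 = 31



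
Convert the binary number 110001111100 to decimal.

Sum of powers of 2 for each 1-bit:
2^2 + 2^3 + 2^4 + 2^5 + 2^6 + 2^10 + 2^11
= 4 + 8 + 16 + 32 + 64 + 1024 + 2048
= 3196



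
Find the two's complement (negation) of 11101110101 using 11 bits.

Original (sign bit 1, negative): 11101110101
Step 1 - Invert all bits: 00010001010
Step 2 - Add 1: 00010001011
Verification: 11101110101 + 00010001011 = 100000000000; discarding the end carry (carry out of the top bit) leaves the 11-bit value 00000000000, as required for x + (-x)

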